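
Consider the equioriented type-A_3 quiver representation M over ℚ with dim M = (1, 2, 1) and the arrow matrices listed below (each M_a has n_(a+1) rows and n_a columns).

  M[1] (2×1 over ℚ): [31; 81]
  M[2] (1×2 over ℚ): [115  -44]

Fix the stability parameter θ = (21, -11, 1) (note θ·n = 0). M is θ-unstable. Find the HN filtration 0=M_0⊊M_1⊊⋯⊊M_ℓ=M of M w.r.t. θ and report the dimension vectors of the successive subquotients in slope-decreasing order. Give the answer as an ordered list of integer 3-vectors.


Barcode: M ≅ I[1,3], I[2,2]. HN layers by μ_θ (2 steps, strictly decreasing):
  μ^(1)=11/3; μ^(2)=-11

((1, 1, 1); (0, 1, 0))


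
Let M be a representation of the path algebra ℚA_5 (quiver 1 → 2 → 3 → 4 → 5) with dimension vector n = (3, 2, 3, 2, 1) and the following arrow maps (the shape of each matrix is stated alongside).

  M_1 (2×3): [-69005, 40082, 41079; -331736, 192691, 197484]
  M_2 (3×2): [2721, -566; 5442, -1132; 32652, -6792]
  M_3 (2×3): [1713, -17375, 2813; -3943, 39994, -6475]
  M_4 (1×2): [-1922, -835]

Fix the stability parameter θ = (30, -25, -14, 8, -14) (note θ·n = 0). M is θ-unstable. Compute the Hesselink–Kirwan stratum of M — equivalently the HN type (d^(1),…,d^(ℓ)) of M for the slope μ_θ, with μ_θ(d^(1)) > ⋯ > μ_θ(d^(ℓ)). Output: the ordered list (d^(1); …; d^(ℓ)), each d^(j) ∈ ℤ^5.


Interval decomposition of M: I[1,1], I[1,2], I[1,5], I[3,3], I[3,4].
HN type (ℓ=5): μ^(1)=30; μ^(2)=8; μ^(3)=5/2; μ^(4)=-3; μ^(5)=-14

((1, 0, 0, 0, 0); (0, 0, 0, 1, 0); (1, 1, 0, 0, 0); (1, 1, 1, 1, 1); (0, 0, 2, 0, 0))


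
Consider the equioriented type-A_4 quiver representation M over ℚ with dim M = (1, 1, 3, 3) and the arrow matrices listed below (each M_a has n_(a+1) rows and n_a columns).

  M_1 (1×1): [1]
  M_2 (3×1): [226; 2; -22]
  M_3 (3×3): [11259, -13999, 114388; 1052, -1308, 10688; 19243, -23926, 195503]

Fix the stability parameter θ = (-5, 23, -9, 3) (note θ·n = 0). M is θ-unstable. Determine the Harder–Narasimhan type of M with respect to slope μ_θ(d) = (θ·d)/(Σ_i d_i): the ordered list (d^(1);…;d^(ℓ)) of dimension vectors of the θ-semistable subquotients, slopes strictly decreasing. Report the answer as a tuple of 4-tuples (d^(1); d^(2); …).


Interval decomposition of M: I[1,3], I[3,4]^2, I[4,4].
HN type (ℓ=4): μ^(1)=7; μ^(2)=3; μ^(3)=-5; μ^(4)=-9

((0, 1, 1, 0); (0, 0, 0, 3); (1, 0, 0, 0); (0, 0, 2, 0))


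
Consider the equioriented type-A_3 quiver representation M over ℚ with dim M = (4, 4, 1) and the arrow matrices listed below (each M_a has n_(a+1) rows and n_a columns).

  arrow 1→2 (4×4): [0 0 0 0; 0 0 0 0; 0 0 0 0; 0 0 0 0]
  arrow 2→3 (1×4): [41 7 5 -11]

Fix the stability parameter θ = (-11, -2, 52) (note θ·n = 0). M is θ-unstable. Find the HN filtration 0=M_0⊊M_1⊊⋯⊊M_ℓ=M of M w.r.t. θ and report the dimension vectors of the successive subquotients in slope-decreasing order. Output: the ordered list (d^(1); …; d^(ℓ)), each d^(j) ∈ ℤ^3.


Interval decomposition of M: I[1,1]^4, I[2,2]^3, I[2,3].
HN type (ℓ=3): μ^(1)=52; μ^(2)=-2; μ^(3)=-11

((0, 0, 1); (0, 4, 0); (4, 0, 0))


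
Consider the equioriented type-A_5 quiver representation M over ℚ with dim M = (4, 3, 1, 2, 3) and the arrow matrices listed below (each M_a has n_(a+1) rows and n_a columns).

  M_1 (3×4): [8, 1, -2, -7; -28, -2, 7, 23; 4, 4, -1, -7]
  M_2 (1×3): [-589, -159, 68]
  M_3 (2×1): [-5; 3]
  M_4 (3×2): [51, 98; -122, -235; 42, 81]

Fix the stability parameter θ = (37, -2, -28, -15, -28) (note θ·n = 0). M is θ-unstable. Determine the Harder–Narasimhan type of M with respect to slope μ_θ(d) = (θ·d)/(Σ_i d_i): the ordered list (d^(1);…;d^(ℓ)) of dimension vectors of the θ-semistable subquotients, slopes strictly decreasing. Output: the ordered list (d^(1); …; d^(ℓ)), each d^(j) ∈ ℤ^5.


Via rank(M_{q-1}∘⋯∘M_p): M ≅ I[1,1]^2, I[1,2], I[1,5], I[2,2], I[4,5], I[5,5].
μ_θ-semistable layers: μ^(1)=37; μ^(2)=35/2; μ^(3)=-2; μ^(4)=-36/5; μ^(5)=-43/2; μ^(6)=-28

((2, 0, 0, 0, 0); (1, 1, 0, 0, 0); (0, 1, 0, 0, 0); (1, 1, 1, 1, 1); (0, 0, 0, 1, 1); (0, 0, 0, 0, 1))


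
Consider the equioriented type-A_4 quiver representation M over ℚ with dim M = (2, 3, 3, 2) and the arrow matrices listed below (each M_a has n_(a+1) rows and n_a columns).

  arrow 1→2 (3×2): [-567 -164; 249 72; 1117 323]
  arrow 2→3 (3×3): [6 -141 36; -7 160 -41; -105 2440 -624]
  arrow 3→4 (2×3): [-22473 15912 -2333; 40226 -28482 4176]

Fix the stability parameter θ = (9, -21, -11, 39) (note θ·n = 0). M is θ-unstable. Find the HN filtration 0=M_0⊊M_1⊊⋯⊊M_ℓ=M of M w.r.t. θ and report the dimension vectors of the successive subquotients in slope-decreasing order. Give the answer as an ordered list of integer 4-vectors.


Interval decomposition of M: I[1,3], I[1,4], I[2,4].
HN type (ℓ=4): μ^(1)=39; μ^(2)=-23/3; μ^(3)=-11; μ^(4)=-21

((0, 0, 0, 2); (2, 2, 2, 0); (0, 0, 1, 0); (0, 1, 0, 0))


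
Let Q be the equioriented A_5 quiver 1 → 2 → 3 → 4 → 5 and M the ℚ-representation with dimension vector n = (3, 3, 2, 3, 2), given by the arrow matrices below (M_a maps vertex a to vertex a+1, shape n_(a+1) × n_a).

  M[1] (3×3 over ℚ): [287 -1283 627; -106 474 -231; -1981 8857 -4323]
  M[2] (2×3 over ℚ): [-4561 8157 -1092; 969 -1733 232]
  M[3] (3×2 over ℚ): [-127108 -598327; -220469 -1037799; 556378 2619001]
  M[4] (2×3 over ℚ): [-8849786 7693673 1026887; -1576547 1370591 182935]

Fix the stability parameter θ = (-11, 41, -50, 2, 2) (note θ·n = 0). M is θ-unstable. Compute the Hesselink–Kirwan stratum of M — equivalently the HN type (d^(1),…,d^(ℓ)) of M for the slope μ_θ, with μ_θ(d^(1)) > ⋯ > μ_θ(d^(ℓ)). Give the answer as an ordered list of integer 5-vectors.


Interval decomposition of M: I[1,1], I[1,5]^2, I[2,2], I[4,4].
HN type (ℓ=4): μ^(1)=41; μ^(2)=2; μ^(3)=-9/2; μ^(4)=-11

((0, 1, 0, 0, 0); (0, 0, 0, 3, 2); (0, 2, 2, 0, 0); (3, 0, 0, 0, 0))


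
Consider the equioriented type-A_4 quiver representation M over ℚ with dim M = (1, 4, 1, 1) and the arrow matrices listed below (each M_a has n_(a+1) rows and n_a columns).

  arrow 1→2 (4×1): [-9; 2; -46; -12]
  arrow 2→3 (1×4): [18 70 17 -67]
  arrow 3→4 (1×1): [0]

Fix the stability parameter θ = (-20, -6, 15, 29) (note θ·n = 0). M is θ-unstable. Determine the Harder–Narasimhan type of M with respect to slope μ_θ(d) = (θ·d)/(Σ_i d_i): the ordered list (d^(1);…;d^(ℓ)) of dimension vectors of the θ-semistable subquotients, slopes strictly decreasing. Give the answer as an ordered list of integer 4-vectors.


Interval decomposition of M: I[1,2], I[2,2]^2, I[2,3], I[4,4].
HN type (ℓ=4): μ^(1)=29; μ^(2)=15; μ^(3)=-6; μ^(4)=-20

((0, 0, 0, 1); (0, 0, 1, 0); (0, 4, 0, 0); (1, 0, 0, 0))


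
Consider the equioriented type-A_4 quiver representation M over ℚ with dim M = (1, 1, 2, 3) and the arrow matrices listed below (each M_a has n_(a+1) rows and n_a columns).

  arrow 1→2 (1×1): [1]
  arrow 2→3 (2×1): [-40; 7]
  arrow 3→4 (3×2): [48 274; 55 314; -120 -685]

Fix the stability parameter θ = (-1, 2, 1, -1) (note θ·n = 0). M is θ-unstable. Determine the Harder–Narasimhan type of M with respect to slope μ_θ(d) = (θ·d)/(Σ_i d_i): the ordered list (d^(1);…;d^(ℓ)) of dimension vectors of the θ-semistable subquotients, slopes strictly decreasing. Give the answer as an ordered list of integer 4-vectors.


Via rank(M_{q-1}∘⋯∘M_p): M ≅ I[1,4], I[3,4], I[4,4].
μ_θ-semistable layers: μ^(1)=2/3; μ^(2)=0; μ^(3)=-1

((0, 1, 1, 1); (0, 0, 1, 1); (1, 0, 0, 1))


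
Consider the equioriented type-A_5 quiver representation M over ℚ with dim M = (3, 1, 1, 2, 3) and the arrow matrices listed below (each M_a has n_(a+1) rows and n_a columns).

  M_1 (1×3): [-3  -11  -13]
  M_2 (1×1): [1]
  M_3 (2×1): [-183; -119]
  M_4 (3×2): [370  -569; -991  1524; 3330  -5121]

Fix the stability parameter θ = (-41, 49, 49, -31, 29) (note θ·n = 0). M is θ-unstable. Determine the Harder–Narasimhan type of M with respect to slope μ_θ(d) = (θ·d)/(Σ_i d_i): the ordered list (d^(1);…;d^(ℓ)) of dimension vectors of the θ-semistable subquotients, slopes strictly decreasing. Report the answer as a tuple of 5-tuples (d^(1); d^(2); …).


Via rank(M_{q-1}∘⋯∘M_p): M ≅ I[1,1]^2, I[1,5], I[4,5], I[5,5].
μ_θ-semistable layers: μ^(1)=29; μ^(2)=67/3; μ^(3)=-31; μ^(4)=-41

((0, 0, 0, 0, 3); (0, 1, 1, 1, 0); (0, 0, 0, 1, 0); (3, 0, 0, 0, 0))


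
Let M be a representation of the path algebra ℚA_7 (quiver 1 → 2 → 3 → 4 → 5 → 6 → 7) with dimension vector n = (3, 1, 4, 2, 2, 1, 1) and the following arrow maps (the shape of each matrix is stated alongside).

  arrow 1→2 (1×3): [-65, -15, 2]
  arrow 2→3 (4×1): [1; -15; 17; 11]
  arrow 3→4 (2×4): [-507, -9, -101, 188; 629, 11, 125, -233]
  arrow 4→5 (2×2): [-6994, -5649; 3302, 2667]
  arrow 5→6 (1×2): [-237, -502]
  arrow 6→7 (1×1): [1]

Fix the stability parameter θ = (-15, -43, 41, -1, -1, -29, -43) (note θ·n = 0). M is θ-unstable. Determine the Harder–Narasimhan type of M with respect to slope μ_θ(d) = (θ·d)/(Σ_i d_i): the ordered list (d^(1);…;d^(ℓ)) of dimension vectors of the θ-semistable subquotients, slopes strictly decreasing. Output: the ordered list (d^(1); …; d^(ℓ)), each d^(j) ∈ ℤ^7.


Via rank(M_{q-1}∘⋯∘M_p): M ≅ I[1,1]^2, I[1,4], I[3,3]^2, I[3,7], I[5,5].
μ_θ-semistable layers: μ^(1)=41; μ^(2)=20; μ^(3)=-1; μ^(4)=-33/5; μ^(5)=-15; μ^(6)=-29

((0, 0, 2, 0, 0, 0, 0); (0, 0, 1, 1, 0, 0, 0); (0, 0, 0, 0, 1, 0, 0); (0, 0, 1, 1, 1, 1, 1); (2, 0, 0, 0, 0, 0, 0); (1, 1, 0, 0, 0, 0, 0))


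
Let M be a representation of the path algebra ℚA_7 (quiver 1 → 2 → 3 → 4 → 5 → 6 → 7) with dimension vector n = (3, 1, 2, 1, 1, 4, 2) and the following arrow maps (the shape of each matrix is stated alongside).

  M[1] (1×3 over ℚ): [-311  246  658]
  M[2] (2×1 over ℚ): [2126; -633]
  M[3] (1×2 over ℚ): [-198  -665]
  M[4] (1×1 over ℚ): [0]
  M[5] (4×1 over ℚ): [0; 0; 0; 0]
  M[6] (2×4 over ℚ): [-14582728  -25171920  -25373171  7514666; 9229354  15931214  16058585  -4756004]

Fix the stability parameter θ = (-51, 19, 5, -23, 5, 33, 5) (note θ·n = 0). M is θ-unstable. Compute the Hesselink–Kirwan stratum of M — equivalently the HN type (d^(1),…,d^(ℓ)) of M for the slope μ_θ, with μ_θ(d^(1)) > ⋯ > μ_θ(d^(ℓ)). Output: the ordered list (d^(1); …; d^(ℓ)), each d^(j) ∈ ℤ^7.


Barcode: M ≅ I[1,1]^2, I[1,4], I[3,3], I[5,5], I[6,6]^2, I[6,7]^2. HN layers by μ_θ (5 steps, strictly decreasing):
  μ^(1)=33; μ^(2)=19; μ^(3)=5; μ^(4)=1/3; μ^(5)=-51

((0, 0, 0, 0, 0, 2, 0); (0, 0, 0, 0, 0, 2, 2); (0, 0, 1, 0, 1, 0, 0); (0, 1, 1, 1, 0, 0, 0); (3, 0, 0, 0, 0, 0, 0))


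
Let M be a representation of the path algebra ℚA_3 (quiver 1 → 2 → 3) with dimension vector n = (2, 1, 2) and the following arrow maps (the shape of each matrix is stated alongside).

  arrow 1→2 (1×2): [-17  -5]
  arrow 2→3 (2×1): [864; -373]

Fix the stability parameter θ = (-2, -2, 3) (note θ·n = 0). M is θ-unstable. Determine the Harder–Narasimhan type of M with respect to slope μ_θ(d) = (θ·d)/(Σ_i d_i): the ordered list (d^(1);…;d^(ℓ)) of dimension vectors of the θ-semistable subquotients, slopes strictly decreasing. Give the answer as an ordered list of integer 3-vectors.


Via rank(M_{q-1}∘⋯∘M_p): M ≅ I[1,1], I[1,3], I[3,3].
μ_θ-semistable layers: μ^(1)=3; μ^(2)=-2

((0, 0, 2); (2, 1, 0))


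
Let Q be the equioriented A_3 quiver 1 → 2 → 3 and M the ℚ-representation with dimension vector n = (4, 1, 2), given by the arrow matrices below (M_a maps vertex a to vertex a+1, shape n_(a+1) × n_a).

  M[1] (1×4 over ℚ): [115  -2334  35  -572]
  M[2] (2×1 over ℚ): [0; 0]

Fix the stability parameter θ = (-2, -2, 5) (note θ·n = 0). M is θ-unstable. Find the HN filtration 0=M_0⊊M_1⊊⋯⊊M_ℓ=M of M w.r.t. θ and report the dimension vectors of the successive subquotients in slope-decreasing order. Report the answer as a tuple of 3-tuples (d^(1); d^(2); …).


Interval decomposition of M: I[1,1]^3, I[1,2], I[3,3]^2.
HN type (ℓ=2): μ^(1)=5; μ^(2)=-2

((0, 0, 2); (4, 1, 0))


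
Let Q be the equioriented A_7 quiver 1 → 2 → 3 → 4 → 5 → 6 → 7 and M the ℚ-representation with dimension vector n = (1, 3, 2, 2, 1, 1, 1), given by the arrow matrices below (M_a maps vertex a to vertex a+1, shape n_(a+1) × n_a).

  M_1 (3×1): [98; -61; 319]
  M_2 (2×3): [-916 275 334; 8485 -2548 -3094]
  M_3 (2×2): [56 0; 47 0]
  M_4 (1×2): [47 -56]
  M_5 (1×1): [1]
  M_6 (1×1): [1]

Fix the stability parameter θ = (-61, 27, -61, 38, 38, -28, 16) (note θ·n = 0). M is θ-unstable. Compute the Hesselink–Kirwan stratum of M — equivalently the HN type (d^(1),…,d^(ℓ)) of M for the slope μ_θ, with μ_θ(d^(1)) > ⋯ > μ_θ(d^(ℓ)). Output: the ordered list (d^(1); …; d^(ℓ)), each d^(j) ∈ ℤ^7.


Via rank(M_{q-1}∘⋯∘M_p): M ≅ I[1,4], I[2,2], I[2,3], I[4,7].
μ_θ-semistable layers: μ^(1)=38; μ^(2)=27; μ^(3)=16; μ^(4)=-17; μ^(5)=-61

((0, 0, 0, 1, 0, 0, 0); (0, 1, 0, 0, 0, 0, 0); (0, 0, 0, 1, 1, 1, 1); (0, 2, 2, 0, 0, 0, 0); (1, 0, 0, 0, 0, 0, 0))


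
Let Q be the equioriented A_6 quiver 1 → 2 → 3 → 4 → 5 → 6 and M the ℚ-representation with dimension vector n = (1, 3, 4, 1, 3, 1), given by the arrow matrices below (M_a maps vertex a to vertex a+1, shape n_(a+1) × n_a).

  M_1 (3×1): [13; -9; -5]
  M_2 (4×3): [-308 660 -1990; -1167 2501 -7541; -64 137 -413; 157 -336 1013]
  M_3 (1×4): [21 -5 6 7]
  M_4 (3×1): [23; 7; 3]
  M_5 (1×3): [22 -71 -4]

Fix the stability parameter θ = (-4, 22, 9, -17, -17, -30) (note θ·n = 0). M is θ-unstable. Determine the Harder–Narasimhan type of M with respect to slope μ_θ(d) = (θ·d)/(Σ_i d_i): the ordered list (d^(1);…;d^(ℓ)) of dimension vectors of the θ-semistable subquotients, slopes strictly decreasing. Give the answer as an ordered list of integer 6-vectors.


Interval decomposition of M: I[1,6], I[2,3]^2, I[3,3], I[5,5]^2.
HN type (ℓ=4): μ^(1)=31/2; μ^(2)=9; μ^(3)=-37/6; μ^(4)=-17

((0, 2, 2, 0, 0, 0); (0, 0, 1, 0, 0, 0); (1, 1, 1, 1, 1, 1); (0, 0, 0, 0, 2, 0))


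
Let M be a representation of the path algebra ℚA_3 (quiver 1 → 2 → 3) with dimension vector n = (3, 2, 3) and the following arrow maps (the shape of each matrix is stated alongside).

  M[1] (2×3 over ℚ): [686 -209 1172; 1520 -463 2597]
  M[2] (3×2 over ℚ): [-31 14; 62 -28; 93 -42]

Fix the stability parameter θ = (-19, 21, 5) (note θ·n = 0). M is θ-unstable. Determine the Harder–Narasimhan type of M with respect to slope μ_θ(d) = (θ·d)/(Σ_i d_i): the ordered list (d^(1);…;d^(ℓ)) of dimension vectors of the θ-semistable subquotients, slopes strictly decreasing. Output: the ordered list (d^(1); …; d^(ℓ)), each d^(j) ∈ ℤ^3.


Barcode: M ≅ I[1,1], I[1,2], I[1,3], I[3,3]^2. HN layers by μ_θ (4 steps, strictly decreasing):
  μ^(1)=21; μ^(2)=13; μ^(3)=5; μ^(4)=-19

((0, 1, 0); (0, 1, 1); (0, 0, 2); (3, 0, 0))


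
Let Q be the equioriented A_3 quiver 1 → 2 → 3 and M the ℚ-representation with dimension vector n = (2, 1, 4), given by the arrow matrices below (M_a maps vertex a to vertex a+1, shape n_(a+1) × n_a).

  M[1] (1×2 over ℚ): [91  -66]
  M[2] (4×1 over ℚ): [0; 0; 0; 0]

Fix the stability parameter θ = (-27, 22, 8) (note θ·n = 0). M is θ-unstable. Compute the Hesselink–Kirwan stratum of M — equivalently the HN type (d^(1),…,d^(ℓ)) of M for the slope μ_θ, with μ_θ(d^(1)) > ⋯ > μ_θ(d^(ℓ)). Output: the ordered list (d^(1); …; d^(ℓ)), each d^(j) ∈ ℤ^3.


Interval decomposition of M: I[1,1], I[1,2], I[3,3]^4.
HN type (ℓ=3): μ^(1)=22; μ^(2)=8; μ^(3)=-27

((0, 1, 0); (0, 0, 4); (2, 0, 0))


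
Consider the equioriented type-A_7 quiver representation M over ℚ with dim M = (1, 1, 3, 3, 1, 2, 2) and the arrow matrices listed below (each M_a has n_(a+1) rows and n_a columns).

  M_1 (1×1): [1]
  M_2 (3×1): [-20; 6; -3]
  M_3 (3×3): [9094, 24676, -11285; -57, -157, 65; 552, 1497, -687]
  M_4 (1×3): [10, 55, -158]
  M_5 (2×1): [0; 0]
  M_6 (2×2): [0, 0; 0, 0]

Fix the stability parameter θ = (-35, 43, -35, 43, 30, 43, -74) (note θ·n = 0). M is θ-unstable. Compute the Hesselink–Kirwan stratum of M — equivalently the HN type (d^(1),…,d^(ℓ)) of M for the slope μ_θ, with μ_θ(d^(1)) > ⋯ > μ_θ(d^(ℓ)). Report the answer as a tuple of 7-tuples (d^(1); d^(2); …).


Barcode: M ≅ I[1,5], I[3,4]^2, I[6,6]^2, I[7,7]^2. HN layers by μ_θ (5 steps, strictly decreasing):
  μ^(1)=43; μ^(2)=73/2; μ^(3)=4; μ^(4)=-35; μ^(5)=-74

((0, 0, 0, 2, 0, 2, 0); (0, 0, 0, 1, 1, 0, 0); (0, 1, 1, 0, 0, 0, 0); (1, 0, 2, 0, 0, 0, 0); (0, 0, 0, 0, 0, 0, 2))


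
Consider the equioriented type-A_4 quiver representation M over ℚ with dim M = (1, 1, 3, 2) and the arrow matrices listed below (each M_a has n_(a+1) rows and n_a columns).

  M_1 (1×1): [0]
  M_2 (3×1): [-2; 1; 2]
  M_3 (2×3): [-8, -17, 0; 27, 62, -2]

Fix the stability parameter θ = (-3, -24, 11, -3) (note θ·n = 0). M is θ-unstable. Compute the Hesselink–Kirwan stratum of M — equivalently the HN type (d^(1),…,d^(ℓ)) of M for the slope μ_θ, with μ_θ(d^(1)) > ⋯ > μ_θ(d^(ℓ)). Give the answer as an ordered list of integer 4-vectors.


Via rank(M_{q-1}∘⋯∘M_p): M ≅ I[1,1], I[2,4], I[3,3], I[3,4].
μ_θ-semistable layers: μ^(1)=11; μ^(2)=4; μ^(3)=-3; μ^(4)=-24

((0, 0, 1, 0); (0, 0, 2, 2); (1, 0, 0, 0); (0, 1, 0, 0))


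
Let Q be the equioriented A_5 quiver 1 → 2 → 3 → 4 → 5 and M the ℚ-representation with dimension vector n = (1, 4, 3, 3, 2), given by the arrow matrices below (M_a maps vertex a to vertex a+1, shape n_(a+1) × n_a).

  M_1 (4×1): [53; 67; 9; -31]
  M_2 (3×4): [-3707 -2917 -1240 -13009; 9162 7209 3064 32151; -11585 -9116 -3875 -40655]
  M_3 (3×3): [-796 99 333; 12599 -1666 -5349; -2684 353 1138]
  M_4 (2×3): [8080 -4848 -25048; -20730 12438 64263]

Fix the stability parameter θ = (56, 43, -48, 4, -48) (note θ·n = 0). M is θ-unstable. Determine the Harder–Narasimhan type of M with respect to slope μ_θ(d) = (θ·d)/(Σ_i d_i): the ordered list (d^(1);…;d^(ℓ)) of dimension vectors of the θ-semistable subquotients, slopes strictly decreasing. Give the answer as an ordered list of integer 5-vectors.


Via rank(M_{q-1}∘⋯∘M_p): M ≅ I[1,4], I[2,2], I[2,4], I[2,5], I[5,5].
μ_θ-semistable layers: μ^(1)=43; μ^(2)=55/4; μ^(3)=4; μ^(4)=-5/2; μ^(5)=-49/4; μ^(6)=-48

((0, 1, 0, 0, 0); (1, 1, 1, 1, 0); (0, 0, 0, 1, 0); (0, 1, 1, 0, 0); (0, 1, 1, 1, 1); (0, 0, 0, 0, 1))


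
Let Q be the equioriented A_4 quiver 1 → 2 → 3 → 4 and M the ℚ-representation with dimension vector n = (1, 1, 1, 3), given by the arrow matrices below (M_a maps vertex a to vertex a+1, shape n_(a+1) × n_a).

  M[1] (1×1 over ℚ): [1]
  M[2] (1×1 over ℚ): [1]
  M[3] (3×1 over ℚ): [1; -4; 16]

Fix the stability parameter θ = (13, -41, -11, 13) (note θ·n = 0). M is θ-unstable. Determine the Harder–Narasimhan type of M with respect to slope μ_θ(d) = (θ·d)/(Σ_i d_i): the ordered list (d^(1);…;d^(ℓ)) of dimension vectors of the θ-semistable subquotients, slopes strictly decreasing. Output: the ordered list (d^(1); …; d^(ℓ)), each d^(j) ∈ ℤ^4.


Via rank(M_{q-1}∘⋯∘M_p): M ≅ I[1,4], I[4,4]^2.
μ_θ-semistable layers: μ^(1)=13; μ^(2)=-11; μ^(3)=-14

((0, 0, 0, 3); (0, 0, 1, 0); (1, 1, 0, 0))


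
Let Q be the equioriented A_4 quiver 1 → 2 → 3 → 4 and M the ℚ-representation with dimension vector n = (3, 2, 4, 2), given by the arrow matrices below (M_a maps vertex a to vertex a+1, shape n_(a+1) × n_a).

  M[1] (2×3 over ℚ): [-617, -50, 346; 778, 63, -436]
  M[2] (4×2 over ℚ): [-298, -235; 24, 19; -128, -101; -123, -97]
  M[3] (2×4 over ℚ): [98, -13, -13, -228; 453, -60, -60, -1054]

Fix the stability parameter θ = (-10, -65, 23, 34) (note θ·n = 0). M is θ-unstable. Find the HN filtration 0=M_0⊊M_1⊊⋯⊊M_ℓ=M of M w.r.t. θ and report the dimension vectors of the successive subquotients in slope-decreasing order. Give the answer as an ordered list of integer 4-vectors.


Barcode: M ≅ I[1,1], I[1,3], I[1,4], I[3,3], I[3,4]. HN layers by μ_θ (4 steps, strictly decreasing):
  μ^(1)=34; μ^(2)=23; μ^(3)=-10; μ^(4)=-75/2

((0, 0, 0, 2); (0, 0, 4, 0); (1, 0, 0, 0); (2, 2, 0, 0))


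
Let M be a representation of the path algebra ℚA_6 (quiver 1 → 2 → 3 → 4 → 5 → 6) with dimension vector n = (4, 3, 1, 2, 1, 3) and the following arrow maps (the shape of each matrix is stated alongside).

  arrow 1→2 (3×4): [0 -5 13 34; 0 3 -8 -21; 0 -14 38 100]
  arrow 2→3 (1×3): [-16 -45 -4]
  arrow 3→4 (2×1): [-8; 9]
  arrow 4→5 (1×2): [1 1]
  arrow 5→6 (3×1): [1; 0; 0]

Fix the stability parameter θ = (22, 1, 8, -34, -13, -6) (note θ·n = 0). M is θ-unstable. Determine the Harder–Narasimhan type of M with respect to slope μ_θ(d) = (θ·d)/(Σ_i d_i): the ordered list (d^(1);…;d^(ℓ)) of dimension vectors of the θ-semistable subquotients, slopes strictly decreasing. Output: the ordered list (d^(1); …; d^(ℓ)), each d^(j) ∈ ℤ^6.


Via rank(M_{q-1}∘⋯∘M_p): M ≅ I[1,1]^2, I[1,2], I[1,6], I[2,2], I[4,4], I[6,6]^2.
μ_θ-semistable layers: μ^(1)=22; μ^(2)=23/2; μ^(3)=1; μ^(4)=-11/3; μ^(5)=-6; μ^(6)=-34

((2, 0, 0, 0, 0, 0); (1, 1, 0, 0, 0, 0); (0, 1, 0, 0, 0, 0); (1, 1, 1, 1, 1, 1); (0, 0, 0, 0, 0, 2); (0, 0, 0, 1, 0, 0))


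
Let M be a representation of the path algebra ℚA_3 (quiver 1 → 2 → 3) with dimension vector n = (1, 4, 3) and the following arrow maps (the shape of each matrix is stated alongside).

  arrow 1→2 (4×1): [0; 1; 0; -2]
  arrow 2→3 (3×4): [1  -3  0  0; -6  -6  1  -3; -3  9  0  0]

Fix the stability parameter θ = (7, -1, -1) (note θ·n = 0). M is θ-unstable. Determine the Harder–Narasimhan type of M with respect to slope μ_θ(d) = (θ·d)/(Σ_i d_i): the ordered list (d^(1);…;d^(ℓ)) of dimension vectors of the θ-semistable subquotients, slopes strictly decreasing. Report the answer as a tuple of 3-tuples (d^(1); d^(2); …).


Interval decomposition of M: I[1,3], I[2,2]^2, I[2,3], I[3,3].
HN type (ℓ=2): μ^(1)=5/3; μ^(2)=-1

((1, 1, 1); (0, 3, 2))


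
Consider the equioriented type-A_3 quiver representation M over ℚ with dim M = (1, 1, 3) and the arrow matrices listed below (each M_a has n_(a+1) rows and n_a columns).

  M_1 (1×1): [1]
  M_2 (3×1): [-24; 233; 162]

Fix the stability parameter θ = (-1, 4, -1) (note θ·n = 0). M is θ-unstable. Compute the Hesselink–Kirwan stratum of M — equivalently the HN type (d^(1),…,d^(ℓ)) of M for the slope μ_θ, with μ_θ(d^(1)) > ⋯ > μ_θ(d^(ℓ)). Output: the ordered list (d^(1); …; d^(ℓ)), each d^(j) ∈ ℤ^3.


Interval decomposition of M: I[1,3], I[3,3]^2.
HN type (ℓ=2): μ^(1)=3/2; μ^(2)=-1

((0, 1, 1); (1, 0, 2))


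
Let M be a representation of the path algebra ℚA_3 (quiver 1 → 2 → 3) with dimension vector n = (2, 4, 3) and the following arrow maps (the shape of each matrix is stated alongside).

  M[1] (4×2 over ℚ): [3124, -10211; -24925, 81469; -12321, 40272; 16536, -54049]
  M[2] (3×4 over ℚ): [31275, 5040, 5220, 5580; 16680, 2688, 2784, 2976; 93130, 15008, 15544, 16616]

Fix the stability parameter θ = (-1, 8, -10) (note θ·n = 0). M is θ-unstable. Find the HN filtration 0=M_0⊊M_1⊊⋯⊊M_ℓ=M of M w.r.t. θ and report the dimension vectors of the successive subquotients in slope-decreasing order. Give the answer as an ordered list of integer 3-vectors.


Barcode: M ≅ I[1,2], I[1,3], I[2,2]^2, I[3,3]^2. HN layers by μ_θ (3 steps, strictly decreasing):
  μ^(1)=8; μ^(2)=-1; μ^(3)=-10

((0, 3, 0); (2, 1, 1); (0, 0, 2))


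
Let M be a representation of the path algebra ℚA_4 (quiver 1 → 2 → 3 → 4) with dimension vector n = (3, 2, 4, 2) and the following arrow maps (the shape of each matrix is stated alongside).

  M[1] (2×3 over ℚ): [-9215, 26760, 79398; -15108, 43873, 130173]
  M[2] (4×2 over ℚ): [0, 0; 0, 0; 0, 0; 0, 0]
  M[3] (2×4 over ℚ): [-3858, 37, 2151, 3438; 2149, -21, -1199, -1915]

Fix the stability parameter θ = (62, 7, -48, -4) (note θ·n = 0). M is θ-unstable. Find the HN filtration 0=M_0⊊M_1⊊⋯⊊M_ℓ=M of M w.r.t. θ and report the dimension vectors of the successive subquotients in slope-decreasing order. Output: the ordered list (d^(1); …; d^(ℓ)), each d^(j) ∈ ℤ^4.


Interval decomposition of M: I[1,1], I[1,2]^2, I[3,3]^2, I[3,4]^2.
HN type (ℓ=4): μ^(1)=62; μ^(2)=69/2; μ^(3)=-4; μ^(4)=-48

((1, 0, 0, 0); (2, 2, 0, 0); (0, 0, 0, 2); (0, 0, 4, 0))


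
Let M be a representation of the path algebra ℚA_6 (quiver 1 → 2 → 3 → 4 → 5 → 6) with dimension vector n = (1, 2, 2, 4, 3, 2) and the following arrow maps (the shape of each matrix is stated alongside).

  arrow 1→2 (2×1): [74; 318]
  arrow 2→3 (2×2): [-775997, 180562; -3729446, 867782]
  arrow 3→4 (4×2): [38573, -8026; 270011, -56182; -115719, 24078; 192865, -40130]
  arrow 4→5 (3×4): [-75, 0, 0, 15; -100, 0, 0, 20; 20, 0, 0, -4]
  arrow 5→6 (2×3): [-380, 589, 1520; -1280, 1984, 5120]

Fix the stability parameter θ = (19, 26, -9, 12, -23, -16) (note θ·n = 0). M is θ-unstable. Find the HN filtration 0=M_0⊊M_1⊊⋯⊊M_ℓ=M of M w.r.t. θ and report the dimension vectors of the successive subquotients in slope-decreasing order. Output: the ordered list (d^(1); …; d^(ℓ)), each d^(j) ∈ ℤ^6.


Barcode: M ≅ I[1,4], I[2,3], I[4,4]^2, I[4,5], I[5,5], I[5,6], I[6,6]. HN layers by μ_θ (5 steps, strictly decreasing):
  μ^(1)=12; μ^(2)=17/2; μ^(3)=-11/2; μ^(4)=-16; μ^(5)=-23

((1, 1, 1, 3, 0, 0); (0, 1, 1, 0, 0, 0); (0, 0, 0, 1, 1, 0); (0, 0, 0, 0, 0, 2); (0, 0, 0, 0, 2, 0))


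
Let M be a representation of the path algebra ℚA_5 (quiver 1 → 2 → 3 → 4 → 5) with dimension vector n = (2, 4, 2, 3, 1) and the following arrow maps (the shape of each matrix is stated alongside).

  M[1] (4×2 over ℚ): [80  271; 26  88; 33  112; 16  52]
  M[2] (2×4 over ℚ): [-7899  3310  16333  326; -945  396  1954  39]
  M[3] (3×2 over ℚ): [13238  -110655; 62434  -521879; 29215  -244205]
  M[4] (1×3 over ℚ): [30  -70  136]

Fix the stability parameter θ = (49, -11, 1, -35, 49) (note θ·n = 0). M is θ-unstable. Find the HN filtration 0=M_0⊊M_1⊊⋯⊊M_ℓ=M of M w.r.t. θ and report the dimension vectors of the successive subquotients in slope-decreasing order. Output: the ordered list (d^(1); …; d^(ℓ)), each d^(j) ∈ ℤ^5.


Barcode: M ≅ I[1,4]^2, I[2,2]^2, I[4,5]. HN layers by μ_θ (4 steps, strictly decreasing):
  μ^(1)=49; μ^(2)=1; μ^(3)=-11; μ^(4)=-35

((0, 0, 0, 0, 1); (2, 2, 2, 2, 0); (0, 2, 0, 0, 0); (0, 0, 0, 1, 0))


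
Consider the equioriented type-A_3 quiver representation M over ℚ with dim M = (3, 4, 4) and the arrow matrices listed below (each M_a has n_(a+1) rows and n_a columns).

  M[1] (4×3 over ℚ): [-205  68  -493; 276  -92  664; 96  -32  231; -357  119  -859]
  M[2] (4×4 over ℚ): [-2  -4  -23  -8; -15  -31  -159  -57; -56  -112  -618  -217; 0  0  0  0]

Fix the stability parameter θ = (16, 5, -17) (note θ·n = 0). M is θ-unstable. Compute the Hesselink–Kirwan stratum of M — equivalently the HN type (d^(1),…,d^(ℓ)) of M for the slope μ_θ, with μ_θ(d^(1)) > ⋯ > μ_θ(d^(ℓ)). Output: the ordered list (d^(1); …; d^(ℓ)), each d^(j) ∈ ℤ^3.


Interval decomposition of M: I[1,3]^3, I[2,2], I[3,3].
HN type (ℓ=3): μ^(1)=5; μ^(2)=4/3; μ^(3)=-17

((0, 1, 0); (3, 3, 3); (0, 0, 1))


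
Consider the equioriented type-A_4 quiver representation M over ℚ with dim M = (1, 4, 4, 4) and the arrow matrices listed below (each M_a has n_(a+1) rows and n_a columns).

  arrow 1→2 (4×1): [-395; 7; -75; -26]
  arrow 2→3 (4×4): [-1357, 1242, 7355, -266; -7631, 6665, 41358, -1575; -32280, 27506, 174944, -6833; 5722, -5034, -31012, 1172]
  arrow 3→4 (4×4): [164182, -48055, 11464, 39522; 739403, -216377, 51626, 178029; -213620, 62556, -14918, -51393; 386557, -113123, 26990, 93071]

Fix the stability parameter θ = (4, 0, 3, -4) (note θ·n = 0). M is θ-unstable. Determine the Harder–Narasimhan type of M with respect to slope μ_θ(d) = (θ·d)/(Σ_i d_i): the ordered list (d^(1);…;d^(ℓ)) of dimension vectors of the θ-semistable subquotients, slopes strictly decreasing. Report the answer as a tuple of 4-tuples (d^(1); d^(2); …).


Via rank(M_{q-1}∘⋯∘M_p): M ≅ I[1,2], I[2,4]^3, I[3,3], I[4,4].
μ_θ-semistable layers: μ^(1)=3; μ^(2)=2; μ^(3)=-1/3; μ^(4)=-4

((0, 0, 1, 0); (1, 1, 0, 0); (0, 3, 3, 3); (0, 0, 0, 1))


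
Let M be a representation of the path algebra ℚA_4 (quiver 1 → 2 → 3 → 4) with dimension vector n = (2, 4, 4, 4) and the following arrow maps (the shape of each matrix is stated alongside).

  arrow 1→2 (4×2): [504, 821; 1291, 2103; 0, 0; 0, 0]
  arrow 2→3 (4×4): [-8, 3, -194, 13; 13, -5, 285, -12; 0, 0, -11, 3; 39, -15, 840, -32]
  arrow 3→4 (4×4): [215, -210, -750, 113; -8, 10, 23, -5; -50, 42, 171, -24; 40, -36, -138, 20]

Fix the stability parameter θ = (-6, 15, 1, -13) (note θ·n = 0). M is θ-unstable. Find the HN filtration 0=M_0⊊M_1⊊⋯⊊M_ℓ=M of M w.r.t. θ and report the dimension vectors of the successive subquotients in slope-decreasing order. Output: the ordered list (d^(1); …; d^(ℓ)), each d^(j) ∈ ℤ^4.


Barcode: M ≅ I[1,4]^2, I[2,3], I[2,4], I[4,4]. HN layers by μ_θ (4 steps, strictly decreasing):
  μ^(1)=8; μ^(2)=1; μ^(3)=-6; μ^(4)=-13

((0, 1, 1, 0); (0, 3, 3, 3); (2, 0, 0, 0); (0, 0, 0, 1))


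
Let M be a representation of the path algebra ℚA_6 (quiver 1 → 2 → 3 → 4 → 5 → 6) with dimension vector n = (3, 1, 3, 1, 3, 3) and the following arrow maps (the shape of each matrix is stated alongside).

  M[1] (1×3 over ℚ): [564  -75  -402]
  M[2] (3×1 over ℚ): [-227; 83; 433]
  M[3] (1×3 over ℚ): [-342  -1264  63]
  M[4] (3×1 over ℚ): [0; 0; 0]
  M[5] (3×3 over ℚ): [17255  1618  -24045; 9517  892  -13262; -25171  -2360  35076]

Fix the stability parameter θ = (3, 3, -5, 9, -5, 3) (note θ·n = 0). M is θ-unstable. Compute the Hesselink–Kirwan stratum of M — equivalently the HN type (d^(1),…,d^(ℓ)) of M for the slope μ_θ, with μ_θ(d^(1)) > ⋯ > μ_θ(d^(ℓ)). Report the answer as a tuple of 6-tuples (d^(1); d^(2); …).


Interval decomposition of M: I[1,1]^2, I[1,4], I[3,3]^2, I[5,5], I[5,6]^2, I[6,6].
HN type (ℓ=4): μ^(1)=9; μ^(2)=3; μ^(3)=1/3; μ^(4)=-5

((0, 0, 0, 1, 0, 0); (2, 0, 0, 0, 0, 3); (1, 1, 1, 0, 0, 0); (0, 0, 2, 0, 3, 0))


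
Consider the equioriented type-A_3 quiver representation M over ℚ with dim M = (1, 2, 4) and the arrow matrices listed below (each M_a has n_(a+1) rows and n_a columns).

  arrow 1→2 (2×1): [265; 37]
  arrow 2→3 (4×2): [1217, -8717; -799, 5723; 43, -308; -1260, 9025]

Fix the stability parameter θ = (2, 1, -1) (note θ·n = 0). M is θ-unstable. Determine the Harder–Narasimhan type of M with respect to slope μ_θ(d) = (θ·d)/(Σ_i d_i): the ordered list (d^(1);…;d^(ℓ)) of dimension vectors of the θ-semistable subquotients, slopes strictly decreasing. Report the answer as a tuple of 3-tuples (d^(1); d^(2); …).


Via rank(M_{q-1}∘⋯∘M_p): M ≅ I[1,3], I[2,3], I[3,3]^2.
μ_θ-semistable layers: μ^(1)=2/3; μ^(2)=0; μ^(3)=-1

((1, 1, 1); (0, 1, 1); (0, 0, 2))


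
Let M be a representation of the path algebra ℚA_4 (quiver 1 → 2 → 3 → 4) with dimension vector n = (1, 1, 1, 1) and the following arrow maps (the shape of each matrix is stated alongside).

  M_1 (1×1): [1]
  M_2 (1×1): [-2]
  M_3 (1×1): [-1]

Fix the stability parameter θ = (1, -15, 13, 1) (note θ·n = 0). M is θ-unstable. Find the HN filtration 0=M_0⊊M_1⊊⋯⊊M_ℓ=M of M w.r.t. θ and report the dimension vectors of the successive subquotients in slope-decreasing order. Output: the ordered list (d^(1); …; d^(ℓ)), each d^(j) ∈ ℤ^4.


Via rank(M_{q-1}∘⋯∘M_p): M ≅ I[1,4].
μ_θ-semistable layers: μ^(1)=7; μ^(2)=-7

((0, 0, 1, 1); (1, 1, 0, 0))


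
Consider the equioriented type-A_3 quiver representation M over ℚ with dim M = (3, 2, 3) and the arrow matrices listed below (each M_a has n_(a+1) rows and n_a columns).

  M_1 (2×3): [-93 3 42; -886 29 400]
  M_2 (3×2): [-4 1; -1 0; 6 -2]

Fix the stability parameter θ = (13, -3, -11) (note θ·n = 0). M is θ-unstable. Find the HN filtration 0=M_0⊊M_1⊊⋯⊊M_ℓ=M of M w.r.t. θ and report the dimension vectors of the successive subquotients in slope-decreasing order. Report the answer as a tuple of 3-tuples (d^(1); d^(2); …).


Barcode: M ≅ I[1,1], I[1,3]^2, I[3,3]. HN layers by μ_θ (3 steps, strictly decreasing):
  μ^(1)=13; μ^(2)=-1/3; μ^(3)=-11

((1, 0, 0); (2, 2, 2); (0, 0, 1))


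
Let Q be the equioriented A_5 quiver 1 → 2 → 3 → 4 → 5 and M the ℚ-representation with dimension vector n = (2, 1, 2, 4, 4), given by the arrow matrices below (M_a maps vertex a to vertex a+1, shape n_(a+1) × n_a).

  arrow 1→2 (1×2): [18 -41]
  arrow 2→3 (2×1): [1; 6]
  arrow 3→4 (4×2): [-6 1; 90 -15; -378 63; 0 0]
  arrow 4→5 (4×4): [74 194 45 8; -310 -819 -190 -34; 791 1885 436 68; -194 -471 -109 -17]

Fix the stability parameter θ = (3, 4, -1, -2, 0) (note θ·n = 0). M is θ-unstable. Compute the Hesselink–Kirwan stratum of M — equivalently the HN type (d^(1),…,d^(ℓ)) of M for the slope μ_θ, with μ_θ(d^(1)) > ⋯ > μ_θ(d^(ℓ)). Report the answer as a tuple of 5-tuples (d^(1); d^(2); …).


Interval decomposition of M: I[1,1], I[1,3], I[3,5], I[4,5]^3.
HN type (ℓ=5): μ^(1)=3; μ^(2)=2; μ^(3)=0; μ^(4)=-3/2; μ^(5)=-2

((1, 0, 0, 0, 0); (1, 1, 1, 0, 0); (0, 0, 0, 0, 4); (0, 0, 1, 1, 0); (0, 0, 0, 3, 0))


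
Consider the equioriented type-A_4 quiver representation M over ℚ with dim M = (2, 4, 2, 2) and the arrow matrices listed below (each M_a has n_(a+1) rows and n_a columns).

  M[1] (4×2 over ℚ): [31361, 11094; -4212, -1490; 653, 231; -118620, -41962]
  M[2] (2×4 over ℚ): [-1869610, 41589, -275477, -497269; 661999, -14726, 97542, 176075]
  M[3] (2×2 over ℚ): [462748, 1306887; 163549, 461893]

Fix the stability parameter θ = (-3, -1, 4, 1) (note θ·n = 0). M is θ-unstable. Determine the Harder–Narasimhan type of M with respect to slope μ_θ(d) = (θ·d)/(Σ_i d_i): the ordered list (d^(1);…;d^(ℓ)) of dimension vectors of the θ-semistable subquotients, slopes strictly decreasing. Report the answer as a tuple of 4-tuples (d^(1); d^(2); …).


Via rank(M_{q-1}∘⋯∘M_p): M ≅ I[1,4]^2, I[2,2]^2.
μ_θ-semistable layers: μ^(1)=5/2; μ^(2)=-1; μ^(3)=-3

((0, 0, 2, 2); (0, 4, 0, 0); (2, 0, 0, 0))


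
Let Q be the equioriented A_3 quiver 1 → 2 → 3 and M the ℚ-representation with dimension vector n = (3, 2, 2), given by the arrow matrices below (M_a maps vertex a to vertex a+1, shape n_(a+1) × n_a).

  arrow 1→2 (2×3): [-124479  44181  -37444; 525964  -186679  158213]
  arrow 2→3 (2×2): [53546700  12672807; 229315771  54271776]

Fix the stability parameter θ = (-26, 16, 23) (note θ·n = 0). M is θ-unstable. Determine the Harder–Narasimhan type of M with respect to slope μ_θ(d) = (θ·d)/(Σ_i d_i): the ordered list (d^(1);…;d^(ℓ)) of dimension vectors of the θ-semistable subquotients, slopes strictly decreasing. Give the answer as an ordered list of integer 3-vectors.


Barcode: M ≅ I[1,1], I[1,3]^2. HN layers by μ_θ (3 steps, strictly decreasing):
  μ^(1)=23; μ^(2)=16; μ^(3)=-26

((0, 0, 2); (0, 2, 0); (3, 0, 0))


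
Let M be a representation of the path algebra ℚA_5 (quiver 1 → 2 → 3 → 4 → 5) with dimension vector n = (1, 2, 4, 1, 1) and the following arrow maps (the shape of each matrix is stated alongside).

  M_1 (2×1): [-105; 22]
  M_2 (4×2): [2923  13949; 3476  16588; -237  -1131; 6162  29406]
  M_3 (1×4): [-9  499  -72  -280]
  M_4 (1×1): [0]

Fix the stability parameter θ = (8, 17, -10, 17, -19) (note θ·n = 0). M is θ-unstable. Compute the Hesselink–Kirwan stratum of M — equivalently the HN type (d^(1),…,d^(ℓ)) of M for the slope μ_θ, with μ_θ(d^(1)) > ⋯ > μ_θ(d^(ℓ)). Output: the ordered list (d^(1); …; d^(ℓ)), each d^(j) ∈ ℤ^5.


Via rank(M_{q-1}∘⋯∘M_p): M ≅ I[1,4], I[2,2], I[3,3]^3, I[5,5].
μ_θ-semistable layers: μ^(1)=17; μ^(2)=5; μ^(3)=-10; μ^(4)=-19

((0, 1, 0, 1, 0); (1, 1, 1, 0, 0); (0, 0, 3, 0, 0); (0, 0, 0, 0, 1))


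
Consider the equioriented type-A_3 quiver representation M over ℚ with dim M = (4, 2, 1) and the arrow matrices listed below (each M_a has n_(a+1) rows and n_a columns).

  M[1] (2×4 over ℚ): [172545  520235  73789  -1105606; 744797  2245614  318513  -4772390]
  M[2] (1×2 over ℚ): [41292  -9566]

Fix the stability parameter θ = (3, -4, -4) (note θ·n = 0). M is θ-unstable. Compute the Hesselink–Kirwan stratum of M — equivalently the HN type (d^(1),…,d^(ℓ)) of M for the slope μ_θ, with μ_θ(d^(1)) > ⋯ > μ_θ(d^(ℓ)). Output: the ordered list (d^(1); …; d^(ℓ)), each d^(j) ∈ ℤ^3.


Via rank(M_{q-1}∘⋯∘M_p): M ≅ I[1,1]^2, I[1,2], I[1,3].
μ_θ-semistable layers: μ^(1)=3; μ^(2)=-1/2; μ^(3)=-5/3

((2, 0, 0); (1, 1, 0); (1, 1, 1))


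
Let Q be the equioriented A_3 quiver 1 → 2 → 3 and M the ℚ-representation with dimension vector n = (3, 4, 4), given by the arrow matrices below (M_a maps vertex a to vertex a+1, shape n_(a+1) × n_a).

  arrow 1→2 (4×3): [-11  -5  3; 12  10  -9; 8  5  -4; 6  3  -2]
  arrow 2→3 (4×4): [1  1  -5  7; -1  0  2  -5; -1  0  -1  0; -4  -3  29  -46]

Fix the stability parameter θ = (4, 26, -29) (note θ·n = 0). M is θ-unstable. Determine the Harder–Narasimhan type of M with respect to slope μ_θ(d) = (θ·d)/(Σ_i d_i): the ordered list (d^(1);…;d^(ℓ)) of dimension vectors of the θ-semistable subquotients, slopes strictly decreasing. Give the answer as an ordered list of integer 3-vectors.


Barcode: M ≅ I[1,2], I[1,3]^2, I[2,3], I[3,3]. HN layers by μ_θ (5 steps, strictly decreasing):
  μ^(1)=26; μ^(2)=4; μ^(3)=1/3; μ^(4)=-3/2; μ^(5)=-29

((0, 1, 0); (1, 0, 0); (2, 2, 2); (0, 1, 1); (0, 0, 1))


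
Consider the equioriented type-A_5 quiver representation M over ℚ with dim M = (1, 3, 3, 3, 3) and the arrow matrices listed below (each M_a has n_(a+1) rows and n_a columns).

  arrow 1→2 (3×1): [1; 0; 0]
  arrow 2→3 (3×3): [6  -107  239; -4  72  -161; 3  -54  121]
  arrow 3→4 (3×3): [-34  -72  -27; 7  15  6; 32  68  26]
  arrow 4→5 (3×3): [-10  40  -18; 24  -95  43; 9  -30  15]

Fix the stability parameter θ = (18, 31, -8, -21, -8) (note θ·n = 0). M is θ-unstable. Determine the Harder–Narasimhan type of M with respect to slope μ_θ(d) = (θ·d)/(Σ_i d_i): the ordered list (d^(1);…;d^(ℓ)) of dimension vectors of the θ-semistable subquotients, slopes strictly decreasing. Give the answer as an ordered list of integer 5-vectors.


Via rank(M_{q-1}∘⋯∘M_p): M ≅ I[1,5], I[2,3], I[2,5], I[4,4], I[5,5].
μ_θ-semistable layers: μ^(1)=23/2; μ^(2)=12/5; μ^(3)=-3/2; μ^(4)=-8; μ^(5)=-21

((0, 1, 1, 0, 0); (1, 1, 1, 1, 1); (0, 1, 1, 1, 1); (0, 0, 0, 0, 1); (0, 0, 0, 1, 0))


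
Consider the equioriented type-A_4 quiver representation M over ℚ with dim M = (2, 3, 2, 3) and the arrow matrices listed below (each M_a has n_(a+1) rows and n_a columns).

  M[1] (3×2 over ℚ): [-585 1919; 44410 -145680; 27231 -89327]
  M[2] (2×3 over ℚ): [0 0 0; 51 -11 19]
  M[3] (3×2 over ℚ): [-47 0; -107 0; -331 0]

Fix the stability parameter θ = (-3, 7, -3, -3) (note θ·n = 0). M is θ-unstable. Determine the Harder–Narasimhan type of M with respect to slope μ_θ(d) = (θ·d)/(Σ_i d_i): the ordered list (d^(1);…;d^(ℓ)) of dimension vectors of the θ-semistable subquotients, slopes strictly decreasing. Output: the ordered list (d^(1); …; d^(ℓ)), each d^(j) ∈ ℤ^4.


Barcode: M ≅ I[1,2], I[1,3], I[2,2], I[3,4], I[4,4]^2. HN layers by μ_θ (3 steps, strictly decreasing):
  μ^(1)=7; μ^(2)=2; μ^(3)=-3

((0, 2, 0, 0); (0, 1, 1, 0); (2, 0, 1, 3))
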